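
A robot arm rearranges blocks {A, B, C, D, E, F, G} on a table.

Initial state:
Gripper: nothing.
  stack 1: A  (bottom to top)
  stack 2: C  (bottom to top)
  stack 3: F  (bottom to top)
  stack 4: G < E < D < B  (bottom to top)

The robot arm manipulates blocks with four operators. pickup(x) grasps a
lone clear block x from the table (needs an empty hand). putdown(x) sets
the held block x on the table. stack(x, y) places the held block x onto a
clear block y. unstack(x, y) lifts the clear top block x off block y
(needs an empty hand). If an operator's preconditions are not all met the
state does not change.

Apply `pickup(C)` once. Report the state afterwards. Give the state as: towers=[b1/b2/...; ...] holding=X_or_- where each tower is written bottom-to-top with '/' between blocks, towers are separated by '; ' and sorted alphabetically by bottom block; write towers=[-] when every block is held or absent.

towers=[A; F; G/E/D/B] holding=C

before: towers=[A; C; F; G/E/D/B] holding=-
pre[pickup(C)]: clear(C) ✓, ontable(C) ✓, handempty ✓
all met → apply pickup(C)
after:  towers=[A; F; G/E/D/B] holding=C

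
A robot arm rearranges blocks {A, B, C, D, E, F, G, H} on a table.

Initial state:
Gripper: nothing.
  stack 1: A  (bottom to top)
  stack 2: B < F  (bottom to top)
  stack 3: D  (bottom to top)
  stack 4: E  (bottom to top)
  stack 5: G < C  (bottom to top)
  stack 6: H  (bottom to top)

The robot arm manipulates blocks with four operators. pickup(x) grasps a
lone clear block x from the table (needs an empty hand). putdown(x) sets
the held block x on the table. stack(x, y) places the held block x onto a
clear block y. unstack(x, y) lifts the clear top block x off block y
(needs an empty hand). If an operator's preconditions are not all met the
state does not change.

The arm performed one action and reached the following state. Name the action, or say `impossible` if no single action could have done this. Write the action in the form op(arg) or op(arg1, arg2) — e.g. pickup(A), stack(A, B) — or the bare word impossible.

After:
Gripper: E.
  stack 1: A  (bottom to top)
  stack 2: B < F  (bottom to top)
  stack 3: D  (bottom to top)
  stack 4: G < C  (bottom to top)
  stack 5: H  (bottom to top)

target: towers=[A; B/F; D; G/C; H] holding=E
         pickup(A) → towers=[B/F; D; E; G/C; H] holding=A
         pickup(E) → towers=[A; B/F; D; G/C; H] holding=E  ← match
         pickup(H) → towers=[A; B/F; D; E; G/C] holding=H
     unstack(F, B) → towers=[A; B; D; E; G/C; H] holding=F
         pickup(D) → towers=[A; B/F; E; G/C; H] holding=D
     unstack(C, G) → towers=[A; B/F; D; E; G; H] holding=C

pickup(E)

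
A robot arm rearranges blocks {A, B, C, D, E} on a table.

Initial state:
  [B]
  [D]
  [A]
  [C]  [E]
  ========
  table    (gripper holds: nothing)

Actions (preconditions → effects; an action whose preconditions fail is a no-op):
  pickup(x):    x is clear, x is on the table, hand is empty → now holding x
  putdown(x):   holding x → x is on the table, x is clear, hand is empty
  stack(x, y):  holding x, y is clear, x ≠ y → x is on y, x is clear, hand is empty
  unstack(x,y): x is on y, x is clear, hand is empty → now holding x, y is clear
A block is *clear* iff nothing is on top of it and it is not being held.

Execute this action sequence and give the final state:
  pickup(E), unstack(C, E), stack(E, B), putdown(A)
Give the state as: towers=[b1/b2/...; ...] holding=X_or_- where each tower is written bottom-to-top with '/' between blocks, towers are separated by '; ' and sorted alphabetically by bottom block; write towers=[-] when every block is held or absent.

step 1 (pickup(E)): towers=[C/A/D/B] holding=E
step 2 (unstack(C, E)) [no-op]: towers=[C/A/D/B] holding=E
step 3 (stack(E, B)): towers=[C/A/D/B/E] holding=-
step 4 (putdown(A)) [no-op]: towers=[C/A/D/B/E] holding=-

towers=[C/A/D/B/E] holding=-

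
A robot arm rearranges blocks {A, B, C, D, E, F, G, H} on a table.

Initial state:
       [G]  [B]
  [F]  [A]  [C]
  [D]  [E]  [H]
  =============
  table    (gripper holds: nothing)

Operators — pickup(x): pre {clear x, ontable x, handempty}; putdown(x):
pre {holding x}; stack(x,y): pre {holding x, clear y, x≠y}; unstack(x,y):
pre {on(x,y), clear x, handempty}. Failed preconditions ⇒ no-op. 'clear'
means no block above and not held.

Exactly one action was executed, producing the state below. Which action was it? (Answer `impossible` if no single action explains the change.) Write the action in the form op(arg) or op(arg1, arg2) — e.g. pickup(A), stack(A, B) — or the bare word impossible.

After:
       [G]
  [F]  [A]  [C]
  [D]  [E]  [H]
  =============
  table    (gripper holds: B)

unstack(B, C)

target: towers=[D/F; E/A/G; H/C] holding=B
     unstack(G, A) → towers=[D/F; E/A; H/C/B] holding=G
     unstack(B, C) → towers=[D/F; E/A/G; H/C] holding=B  ← match
     unstack(F, D) → towers=[D; E/A/G; H/C/B] holding=F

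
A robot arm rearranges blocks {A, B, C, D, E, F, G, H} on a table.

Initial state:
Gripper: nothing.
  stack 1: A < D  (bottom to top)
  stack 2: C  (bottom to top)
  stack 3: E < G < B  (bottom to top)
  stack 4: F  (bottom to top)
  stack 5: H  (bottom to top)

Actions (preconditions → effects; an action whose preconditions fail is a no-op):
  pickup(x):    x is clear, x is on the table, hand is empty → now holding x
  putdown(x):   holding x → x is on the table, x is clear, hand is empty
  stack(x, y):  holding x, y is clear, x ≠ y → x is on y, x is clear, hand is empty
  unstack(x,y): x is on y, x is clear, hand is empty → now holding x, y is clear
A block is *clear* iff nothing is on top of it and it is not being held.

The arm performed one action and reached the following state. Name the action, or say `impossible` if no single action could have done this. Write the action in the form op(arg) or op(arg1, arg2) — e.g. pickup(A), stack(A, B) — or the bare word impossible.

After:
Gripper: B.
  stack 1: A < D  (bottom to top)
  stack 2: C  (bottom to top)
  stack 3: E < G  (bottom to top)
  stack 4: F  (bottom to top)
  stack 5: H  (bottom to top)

target: towers=[A/D; C; E/G; F; H] holding=B
         pickup(H) → towers=[A/D; C; E/G/B; F] holding=H
     unstack(B, G) → towers=[A/D; C; E/G; F; H] holding=B  ← match
         pickup(F) → towers=[A/D; C; E/G/B; H] holding=F
     unstack(D, A) → towers=[A; C; E/G/B; F; H] holding=D
         pickup(C) → towers=[A/D; E/G/B; F; H] holding=C

unstack(B, G)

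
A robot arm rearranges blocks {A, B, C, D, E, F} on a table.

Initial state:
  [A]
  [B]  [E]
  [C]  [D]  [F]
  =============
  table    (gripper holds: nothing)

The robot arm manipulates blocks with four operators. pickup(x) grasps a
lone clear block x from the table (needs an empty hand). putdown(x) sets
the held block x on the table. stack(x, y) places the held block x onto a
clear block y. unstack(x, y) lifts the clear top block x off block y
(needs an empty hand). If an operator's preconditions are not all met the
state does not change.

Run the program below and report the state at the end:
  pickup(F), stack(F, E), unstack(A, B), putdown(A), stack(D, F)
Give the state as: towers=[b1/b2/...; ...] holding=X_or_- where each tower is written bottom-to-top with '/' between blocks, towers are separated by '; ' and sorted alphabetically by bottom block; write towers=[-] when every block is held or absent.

towers=[A; C/B; D/E/F] holding=-

step 1 (pickup(F)): towers=[C/B/A; D/E] holding=F
step 2 (stack(F, E)): towers=[C/B/A; D/E/F] holding=-
step 3 (unstack(A, B)): towers=[C/B; D/E/F] holding=A
step 4 (putdown(A)): towers=[A; C/B; D/E/F] holding=-
step 5 (stack(D, F)) [no-op]: towers=[A; C/B; D/E/F] holding=-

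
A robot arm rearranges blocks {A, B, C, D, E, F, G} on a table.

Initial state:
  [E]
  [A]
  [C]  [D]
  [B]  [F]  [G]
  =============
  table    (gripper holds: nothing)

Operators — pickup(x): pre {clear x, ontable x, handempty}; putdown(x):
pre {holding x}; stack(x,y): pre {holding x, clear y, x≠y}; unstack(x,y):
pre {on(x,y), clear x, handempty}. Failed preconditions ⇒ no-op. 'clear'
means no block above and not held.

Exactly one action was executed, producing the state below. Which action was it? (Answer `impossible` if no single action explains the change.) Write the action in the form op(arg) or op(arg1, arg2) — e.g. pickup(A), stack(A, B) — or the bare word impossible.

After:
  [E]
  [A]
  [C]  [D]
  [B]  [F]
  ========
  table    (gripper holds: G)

pickup(G)

target: towers=[B/C/A/E; F/D] holding=G
         pickup(G) → towers=[B/C/A/E; F/D] holding=G  ← match
     unstack(D, F) → towers=[B/C/A/E; F; G] holding=D
     unstack(E, A) → towers=[B/C/A; F/D; G] holding=E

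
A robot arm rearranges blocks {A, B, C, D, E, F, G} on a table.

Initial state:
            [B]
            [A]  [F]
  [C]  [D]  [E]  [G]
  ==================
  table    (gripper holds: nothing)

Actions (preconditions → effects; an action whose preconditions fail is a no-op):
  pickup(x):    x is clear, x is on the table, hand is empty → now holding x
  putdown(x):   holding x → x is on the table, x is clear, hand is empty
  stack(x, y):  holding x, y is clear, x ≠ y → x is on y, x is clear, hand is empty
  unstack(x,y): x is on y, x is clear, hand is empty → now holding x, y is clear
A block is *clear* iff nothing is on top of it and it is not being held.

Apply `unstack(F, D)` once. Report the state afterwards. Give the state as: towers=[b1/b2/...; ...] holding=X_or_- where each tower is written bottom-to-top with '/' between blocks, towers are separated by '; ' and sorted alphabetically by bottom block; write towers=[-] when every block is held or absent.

before: towers=[C; D; E/A/B; G/F] holding=-
pre[unstack(F, D)]: on(F,D) fail, clear(F) ok, handempty ok
on(F,D) unmet → unstack(F, D) is a no-op
after:  towers=[C; D; E/A/B; G/F] holding=-

towers=[C; D; E/A/B; G/F] holding=-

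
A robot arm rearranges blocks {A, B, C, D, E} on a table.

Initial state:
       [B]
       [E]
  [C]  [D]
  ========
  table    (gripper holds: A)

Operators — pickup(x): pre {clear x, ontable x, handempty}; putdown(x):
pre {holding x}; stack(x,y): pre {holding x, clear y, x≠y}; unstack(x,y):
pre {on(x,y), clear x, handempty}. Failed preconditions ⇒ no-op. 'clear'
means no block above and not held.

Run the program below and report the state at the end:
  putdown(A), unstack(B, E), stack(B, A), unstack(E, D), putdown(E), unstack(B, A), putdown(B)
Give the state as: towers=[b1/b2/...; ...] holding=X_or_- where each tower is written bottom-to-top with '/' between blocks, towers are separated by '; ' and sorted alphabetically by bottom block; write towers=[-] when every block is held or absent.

towers=[A; B; C; D; E] holding=-

step 1 (putdown(A)): towers=[A; C; D/E/B] holding=-
step 2 (unstack(B, E)): towers=[A; C; D/E] holding=B
step 3 (stack(B, A)): towers=[A/B; C; D/E] holding=-
step 4 (unstack(E, D)): towers=[A/B; C; D] holding=E
step 5 (putdown(E)): towers=[A/B; C; D; E] holding=-
step 6 (unstack(B, A)): towers=[A; C; D; E] holding=B
step 7 (putdown(B)): towers=[A; B; C; D; E] holding=-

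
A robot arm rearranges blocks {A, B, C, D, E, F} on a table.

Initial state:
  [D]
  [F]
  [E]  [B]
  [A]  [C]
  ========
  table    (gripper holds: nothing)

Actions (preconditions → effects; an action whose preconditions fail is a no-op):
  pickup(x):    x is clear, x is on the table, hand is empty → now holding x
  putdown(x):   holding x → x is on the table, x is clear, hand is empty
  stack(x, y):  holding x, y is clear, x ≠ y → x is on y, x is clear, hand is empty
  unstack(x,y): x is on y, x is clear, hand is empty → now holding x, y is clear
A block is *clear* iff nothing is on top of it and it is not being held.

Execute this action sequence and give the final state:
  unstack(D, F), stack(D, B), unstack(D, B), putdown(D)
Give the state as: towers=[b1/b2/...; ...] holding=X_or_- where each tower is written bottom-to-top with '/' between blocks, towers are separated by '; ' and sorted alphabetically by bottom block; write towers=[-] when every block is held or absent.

step 1 (unstack(D, F)): towers=[A/E/F; C/B] holding=D
step 2 (stack(D, B)): towers=[A/E/F; C/B/D] holding=-
step 3 (unstack(D, B)): towers=[A/E/F; C/B] holding=D
step 4 (putdown(D)): towers=[A/E/F; C/B; D] holding=-

towers=[A/E/F; C/B; D] holding=-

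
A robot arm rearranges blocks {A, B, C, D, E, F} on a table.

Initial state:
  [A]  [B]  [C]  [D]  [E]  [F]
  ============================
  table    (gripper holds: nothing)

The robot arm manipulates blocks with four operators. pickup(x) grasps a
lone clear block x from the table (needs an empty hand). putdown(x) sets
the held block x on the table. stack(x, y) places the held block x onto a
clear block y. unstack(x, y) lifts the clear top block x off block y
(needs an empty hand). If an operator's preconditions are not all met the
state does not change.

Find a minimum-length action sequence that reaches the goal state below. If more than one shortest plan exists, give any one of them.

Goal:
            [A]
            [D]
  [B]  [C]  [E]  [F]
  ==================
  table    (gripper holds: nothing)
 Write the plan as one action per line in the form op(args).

step 1 (pickup(D)): towers=[A; B; C; E; F] holding=D
step 2 (stack(D, E)): towers=[A; B; C; E/D; F] holding=-
step 3 (pickup(A)): towers=[B; C; E/D; F] holding=A
step 4 (stack(A, D)): towers=[B; C; E/D/A; F] holding=-
goal check: towers=[B; C; E/D/A; F] holding=- — reached (length 4, optimal by BFS)

pickup(D)
stack(D, E)
pickup(A)
stack(A, D)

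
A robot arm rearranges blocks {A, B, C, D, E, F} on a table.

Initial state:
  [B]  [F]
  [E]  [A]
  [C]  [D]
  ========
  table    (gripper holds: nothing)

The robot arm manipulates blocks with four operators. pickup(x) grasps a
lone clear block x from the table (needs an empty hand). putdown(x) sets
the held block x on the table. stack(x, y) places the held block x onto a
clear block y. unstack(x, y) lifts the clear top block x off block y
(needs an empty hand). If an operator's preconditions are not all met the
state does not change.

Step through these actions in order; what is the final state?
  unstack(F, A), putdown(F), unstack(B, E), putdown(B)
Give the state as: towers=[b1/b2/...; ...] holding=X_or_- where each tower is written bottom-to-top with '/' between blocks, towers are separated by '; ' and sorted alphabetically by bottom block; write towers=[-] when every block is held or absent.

step 1 (unstack(F, A)): towers=[C/E/B; D/A] holding=F
step 2 (putdown(F)): towers=[C/E/B; D/A; F] holding=-
step 3 (unstack(B, E)): towers=[C/E; D/A; F] holding=B
step 4 (putdown(B)): towers=[B; C/E; D/A; F] holding=-

towers=[B; C/E; D/A; F] holding=-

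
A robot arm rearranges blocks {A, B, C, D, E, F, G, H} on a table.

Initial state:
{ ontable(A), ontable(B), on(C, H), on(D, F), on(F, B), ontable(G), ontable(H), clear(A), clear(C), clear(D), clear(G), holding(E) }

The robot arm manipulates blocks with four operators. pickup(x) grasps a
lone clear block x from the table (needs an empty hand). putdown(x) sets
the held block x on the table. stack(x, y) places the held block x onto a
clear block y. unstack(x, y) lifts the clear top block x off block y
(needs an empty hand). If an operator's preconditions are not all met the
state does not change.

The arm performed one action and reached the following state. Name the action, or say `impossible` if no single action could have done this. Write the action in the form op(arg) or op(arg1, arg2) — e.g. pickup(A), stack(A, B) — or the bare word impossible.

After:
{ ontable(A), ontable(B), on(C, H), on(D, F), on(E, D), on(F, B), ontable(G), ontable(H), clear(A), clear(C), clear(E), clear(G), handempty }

stack(E, D)

target: towers=[A; B/F/D/E; G; H/C] holding=-
        putdown(E) → towers=[A; B/F/D; E; G; H/C] holding=-
       stack(E, G) → towers=[A; B/F/D; G/E; H/C] holding=-
       stack(E, A) → towers=[A/E; B/F/D; G; H/C] holding=-
       stack(E, D) → towers=[A; B/F/D/E; G; H/C] holding=-  ← match
       stack(E, C) → towers=[A; B/F/D; G; H/C/E] holding=-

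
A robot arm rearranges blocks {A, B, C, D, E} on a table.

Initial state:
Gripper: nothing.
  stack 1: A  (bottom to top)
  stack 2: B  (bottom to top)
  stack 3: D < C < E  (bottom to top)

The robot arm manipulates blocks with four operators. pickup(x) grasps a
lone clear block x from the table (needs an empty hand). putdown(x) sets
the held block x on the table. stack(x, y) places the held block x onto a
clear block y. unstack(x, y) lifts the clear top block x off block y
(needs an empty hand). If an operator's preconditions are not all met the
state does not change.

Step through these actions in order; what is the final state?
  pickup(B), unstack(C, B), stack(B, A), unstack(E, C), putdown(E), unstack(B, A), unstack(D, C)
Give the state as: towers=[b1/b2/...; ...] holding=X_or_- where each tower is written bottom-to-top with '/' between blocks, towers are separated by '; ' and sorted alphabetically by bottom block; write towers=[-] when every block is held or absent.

towers=[A; D/C; E] holding=B

step 1 (pickup(B)): towers=[A; D/C/E] holding=B
step 2 (unstack(C, B)) [no-op]: towers=[A; D/C/E] holding=B
step 3 (stack(B, A)): towers=[A/B; D/C/E] holding=-
step 4 (unstack(E, C)): towers=[A/B; D/C] holding=E
step 5 (putdown(E)): towers=[A/B; D/C; E] holding=-
step 6 (unstack(B, A)): towers=[A; D/C; E] holding=B
step 7 (unstack(D, C)) [no-op]: towers=[A; D/C; E] holding=B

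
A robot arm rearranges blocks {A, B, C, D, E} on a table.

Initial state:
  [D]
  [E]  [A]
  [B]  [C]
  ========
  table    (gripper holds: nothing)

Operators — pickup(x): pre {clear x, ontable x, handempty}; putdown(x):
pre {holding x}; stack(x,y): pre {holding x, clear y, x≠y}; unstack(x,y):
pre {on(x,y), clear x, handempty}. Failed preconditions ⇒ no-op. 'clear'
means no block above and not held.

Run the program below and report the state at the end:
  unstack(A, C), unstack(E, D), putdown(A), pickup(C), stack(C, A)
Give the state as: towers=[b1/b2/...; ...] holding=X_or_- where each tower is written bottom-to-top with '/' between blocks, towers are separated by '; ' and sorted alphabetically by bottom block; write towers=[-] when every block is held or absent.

towers=[A/C; B/E/D] holding=-

step 1 (unstack(A, C)): towers=[B/E/D; C] holding=A
step 2 (unstack(E, D)) [no-op]: towers=[B/E/D; C] holding=A
step 3 (putdown(A)): towers=[A; B/E/D; C] holding=-
step 4 (pickup(C)): towers=[A; B/E/D] holding=C
step 5 (stack(C, A)): towers=[A/C; B/E/D] holding=-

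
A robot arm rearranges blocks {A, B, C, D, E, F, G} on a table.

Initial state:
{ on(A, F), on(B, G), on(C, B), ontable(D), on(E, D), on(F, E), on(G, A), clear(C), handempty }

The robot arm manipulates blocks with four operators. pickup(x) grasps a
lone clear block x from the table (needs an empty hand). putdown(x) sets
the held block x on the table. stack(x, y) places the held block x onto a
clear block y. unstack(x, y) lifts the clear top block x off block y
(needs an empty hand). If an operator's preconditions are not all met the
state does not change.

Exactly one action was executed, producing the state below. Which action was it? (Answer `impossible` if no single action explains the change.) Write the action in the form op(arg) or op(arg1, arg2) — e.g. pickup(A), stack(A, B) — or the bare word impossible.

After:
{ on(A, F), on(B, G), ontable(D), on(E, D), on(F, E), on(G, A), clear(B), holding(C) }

unstack(C, B)

target: towers=[D/E/F/A/G/B] holding=C
     unstack(C, B) → towers=[D/E/F/A/G/B] holding=C  ← match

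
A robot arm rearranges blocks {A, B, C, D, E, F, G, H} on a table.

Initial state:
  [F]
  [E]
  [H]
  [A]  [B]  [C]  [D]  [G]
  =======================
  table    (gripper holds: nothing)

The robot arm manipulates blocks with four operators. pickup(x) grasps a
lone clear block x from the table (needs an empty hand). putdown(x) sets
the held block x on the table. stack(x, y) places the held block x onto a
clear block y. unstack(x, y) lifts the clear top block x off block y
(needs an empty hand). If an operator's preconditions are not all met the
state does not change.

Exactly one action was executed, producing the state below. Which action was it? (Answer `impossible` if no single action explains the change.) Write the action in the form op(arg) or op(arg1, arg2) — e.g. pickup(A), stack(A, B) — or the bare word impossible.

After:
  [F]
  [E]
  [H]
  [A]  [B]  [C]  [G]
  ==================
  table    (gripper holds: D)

target: towers=[A/H/E/F; B; C; G] holding=D
         pickup(G) → towers=[A/H/E/F; B; C; D] holding=G
         pickup(B) → towers=[A/H/E/F; C; D; G] holding=B
     unstack(F, E) → towers=[A/H/E; B; C; D; G] holding=F
         pickup(D) → towers=[A/H/E/F; B; C; G] holding=D  ← match
         pickup(C) → towers=[A/H/E/F; B; D; G] holding=C

pickup(D)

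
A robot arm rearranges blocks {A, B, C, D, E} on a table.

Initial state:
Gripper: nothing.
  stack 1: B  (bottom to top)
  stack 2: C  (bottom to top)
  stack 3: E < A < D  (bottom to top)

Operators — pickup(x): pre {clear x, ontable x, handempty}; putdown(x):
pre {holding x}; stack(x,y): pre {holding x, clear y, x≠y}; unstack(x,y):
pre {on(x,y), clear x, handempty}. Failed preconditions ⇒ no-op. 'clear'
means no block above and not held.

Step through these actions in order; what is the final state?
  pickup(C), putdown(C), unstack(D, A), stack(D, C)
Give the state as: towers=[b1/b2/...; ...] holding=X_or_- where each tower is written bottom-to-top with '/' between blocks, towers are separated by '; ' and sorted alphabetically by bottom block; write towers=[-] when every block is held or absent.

towers=[B; C/D; E/A] holding=-

step 1 (pickup(C)): towers=[B; E/A/D] holding=C
step 2 (putdown(C)): towers=[B; C; E/A/D] holding=-
step 3 (unstack(D, A)): towers=[B; C; E/A] holding=D
step 4 (stack(D, C)): towers=[B; C/D; E/A] holding=-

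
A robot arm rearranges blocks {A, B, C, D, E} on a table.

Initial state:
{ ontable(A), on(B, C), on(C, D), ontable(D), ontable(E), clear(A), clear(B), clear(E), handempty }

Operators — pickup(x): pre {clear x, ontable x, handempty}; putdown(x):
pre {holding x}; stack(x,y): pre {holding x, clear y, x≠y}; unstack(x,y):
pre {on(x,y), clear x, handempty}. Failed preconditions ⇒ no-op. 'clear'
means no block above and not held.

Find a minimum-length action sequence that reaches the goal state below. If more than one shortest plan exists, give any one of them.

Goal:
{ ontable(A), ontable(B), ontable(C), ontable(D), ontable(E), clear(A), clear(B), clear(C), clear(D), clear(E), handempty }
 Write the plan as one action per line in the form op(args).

unstack(B, C)
putdown(B)
unstack(C, D)
putdown(C)

step 1 (unstack(B, C)): towers=[A; D/C; E] holding=B
step 2 (putdown(B)): towers=[A; B; D/C; E] holding=-
step 3 (unstack(C, D)): towers=[A; B; D; E] holding=C
step 4 (putdown(C)): towers=[A; B; C; D; E] holding=-
goal check: towers=[A; B; C; D; E] holding=- — reached (length 4, optimal by BFS)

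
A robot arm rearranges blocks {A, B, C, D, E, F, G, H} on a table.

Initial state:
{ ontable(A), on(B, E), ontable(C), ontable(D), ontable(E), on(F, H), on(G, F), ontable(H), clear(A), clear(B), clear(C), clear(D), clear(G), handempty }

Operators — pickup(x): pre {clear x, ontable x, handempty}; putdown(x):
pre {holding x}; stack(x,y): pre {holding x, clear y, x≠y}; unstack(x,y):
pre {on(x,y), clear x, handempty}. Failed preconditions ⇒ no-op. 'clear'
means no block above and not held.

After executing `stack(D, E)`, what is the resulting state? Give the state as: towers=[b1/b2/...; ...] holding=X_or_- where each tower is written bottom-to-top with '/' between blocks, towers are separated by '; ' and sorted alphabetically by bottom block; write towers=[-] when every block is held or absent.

before: towers=[A; C; D; E/B; H/F/G] holding=-
pre[stack(D, E)]: holding(D) no, clear(E) no, D≠E yes
holding(D), clear(E) unmet → stack(D, E) is a no-op
after:  towers=[A; C; D; E/B; H/F/G] holding=-

towers=[A; C; D; E/B; H/F/G] holding=-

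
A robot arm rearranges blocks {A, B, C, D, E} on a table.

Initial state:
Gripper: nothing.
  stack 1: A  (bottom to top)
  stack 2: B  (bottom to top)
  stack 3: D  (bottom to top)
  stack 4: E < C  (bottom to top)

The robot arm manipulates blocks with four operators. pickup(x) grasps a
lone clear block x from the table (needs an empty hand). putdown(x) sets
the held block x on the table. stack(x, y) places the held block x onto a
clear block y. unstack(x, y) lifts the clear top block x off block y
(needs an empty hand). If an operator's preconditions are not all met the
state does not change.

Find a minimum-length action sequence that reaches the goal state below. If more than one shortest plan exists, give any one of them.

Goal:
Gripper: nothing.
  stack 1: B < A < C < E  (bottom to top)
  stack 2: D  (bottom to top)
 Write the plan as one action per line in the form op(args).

step 1 (pickup(A)): towers=[B; D; E/C] holding=A
step 2 (stack(A, B)): towers=[B/A; D; E/C] holding=-
step 3 (unstack(C, E)): towers=[B/A; D; E] holding=C
step 4 (stack(C, A)): towers=[B/A/C; D; E] holding=-
step 5 (pickup(E)): towers=[B/A/C; D] holding=E
step 6 (stack(E, C)): towers=[B/A/C/E; D] holding=-
goal check: towers=[B/A/C/E; D] holding=- — reached (length 6, optimal by BFS)

pickup(A)
stack(A, B)
unstack(C, E)
stack(C, A)
pickup(E)
stack(E, C)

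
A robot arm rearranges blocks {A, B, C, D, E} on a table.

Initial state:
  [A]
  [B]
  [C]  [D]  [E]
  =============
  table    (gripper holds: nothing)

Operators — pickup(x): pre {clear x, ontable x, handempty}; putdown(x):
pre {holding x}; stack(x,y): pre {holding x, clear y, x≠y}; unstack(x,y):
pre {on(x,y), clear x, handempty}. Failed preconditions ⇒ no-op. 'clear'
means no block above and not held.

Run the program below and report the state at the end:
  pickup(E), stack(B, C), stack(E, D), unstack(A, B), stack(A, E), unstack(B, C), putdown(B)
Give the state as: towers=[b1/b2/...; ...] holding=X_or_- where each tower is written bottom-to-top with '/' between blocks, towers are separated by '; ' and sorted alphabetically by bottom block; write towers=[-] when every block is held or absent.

towers=[B; C; D/E/A] holding=-

step 1 (pickup(E)): towers=[C/B/A; D] holding=E
step 2 (stack(B, C)) [no-op]: towers=[C/B/A; D] holding=E
step 3 (stack(E, D)): towers=[C/B/A; D/E] holding=-
step 4 (unstack(A, B)): towers=[C/B; D/E] holding=A
step 5 (stack(A, E)): towers=[C/B; D/E/A] holding=-
step 6 (unstack(B, C)): towers=[C; D/E/A] holding=B
step 7 (putdown(B)): towers=[B; C; D/E/A] holding=-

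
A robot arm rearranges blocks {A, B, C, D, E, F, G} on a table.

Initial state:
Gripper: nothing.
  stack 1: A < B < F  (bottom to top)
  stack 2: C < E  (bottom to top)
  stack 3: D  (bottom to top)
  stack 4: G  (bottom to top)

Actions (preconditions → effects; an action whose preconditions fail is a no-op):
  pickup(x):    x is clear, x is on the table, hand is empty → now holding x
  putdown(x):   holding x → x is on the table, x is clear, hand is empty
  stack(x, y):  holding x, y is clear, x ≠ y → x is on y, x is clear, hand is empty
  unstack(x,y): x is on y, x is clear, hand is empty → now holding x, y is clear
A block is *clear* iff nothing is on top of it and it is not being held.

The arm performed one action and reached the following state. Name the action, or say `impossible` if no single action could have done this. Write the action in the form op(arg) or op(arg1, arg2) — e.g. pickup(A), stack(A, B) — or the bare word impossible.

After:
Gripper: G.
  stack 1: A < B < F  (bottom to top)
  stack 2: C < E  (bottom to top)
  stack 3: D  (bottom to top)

target: towers=[A/B/F; C/E; D] holding=G
     unstack(F, B) → towers=[A/B; C/E; D; G] holding=F
         pickup(G) → towers=[A/B/F; C/E; D] holding=G  ← match
         pickup(D) → towers=[A/B/F; C/E; G] holding=D
     unstack(E, C) → towers=[A/B/F; C; D; G] holding=E

pickup(G)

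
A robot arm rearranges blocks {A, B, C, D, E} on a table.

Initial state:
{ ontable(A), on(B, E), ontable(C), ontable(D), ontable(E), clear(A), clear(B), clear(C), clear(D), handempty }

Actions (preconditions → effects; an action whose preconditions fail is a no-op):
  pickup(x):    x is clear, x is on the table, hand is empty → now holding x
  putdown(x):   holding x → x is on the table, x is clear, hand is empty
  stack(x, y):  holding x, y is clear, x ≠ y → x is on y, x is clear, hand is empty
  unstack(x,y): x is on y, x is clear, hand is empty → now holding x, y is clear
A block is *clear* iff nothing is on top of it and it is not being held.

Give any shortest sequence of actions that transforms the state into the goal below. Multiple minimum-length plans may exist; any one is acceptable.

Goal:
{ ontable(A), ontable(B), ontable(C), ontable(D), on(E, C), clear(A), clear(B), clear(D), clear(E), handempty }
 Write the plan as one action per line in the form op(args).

unstack(B, E)
putdown(B)
pickup(E)
stack(E, C)

step 1 (unstack(B, E)): towers=[A; C; D; E] holding=B
step 2 (putdown(B)): towers=[A; B; C; D; E] holding=-
step 3 (pickup(E)): towers=[A; B; C; D] holding=E
step 4 (stack(E, C)): towers=[A; B; C/E; D] holding=-
goal check: towers=[A; B; C/E; D] holding=- — reached (length 4, optimal by BFS)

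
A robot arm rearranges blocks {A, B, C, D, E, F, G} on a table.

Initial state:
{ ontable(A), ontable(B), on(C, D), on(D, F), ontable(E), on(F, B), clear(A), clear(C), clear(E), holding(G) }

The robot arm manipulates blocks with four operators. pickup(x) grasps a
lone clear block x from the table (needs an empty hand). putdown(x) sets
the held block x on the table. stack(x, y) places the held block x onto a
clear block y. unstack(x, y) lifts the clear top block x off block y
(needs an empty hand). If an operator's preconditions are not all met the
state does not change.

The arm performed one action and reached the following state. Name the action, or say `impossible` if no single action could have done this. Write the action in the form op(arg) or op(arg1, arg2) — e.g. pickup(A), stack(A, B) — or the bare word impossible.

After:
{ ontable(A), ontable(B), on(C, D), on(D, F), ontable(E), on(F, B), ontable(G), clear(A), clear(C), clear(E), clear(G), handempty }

target: towers=[A; B/F/D/C; E; G] holding=-
        putdown(G) → towers=[A; B/F/D/C; E; G] holding=-  ← match
       stack(G, A) → towers=[A/G; B/F/D/C; E] holding=-
       stack(G, E) → towers=[A; B/F/D/C; E/G] holding=-
       stack(G, C) → towers=[A; B/F/D/C/G; E] holding=-

putdown(G)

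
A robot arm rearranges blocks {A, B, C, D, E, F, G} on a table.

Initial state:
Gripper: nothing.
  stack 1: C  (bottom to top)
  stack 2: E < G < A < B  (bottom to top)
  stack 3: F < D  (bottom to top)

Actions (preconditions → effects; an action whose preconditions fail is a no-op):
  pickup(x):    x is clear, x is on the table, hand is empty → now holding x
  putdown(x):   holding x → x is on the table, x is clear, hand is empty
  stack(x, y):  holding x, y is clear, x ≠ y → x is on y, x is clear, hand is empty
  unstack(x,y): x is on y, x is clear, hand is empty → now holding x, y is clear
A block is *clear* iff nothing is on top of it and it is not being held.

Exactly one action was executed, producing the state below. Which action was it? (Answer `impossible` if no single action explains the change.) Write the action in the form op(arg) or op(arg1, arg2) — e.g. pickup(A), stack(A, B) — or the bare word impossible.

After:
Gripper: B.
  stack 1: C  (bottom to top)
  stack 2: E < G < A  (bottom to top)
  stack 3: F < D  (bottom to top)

unstack(B, A)

target: towers=[C; E/G/A; F/D] holding=B
     unstack(B, A) → towers=[C; E/G/A; F/D] holding=B  ← match
     unstack(D, F) → towers=[C; E/G/A/B; F] holding=D
         pickup(C) → towers=[E/G/A/B; F/D] holding=C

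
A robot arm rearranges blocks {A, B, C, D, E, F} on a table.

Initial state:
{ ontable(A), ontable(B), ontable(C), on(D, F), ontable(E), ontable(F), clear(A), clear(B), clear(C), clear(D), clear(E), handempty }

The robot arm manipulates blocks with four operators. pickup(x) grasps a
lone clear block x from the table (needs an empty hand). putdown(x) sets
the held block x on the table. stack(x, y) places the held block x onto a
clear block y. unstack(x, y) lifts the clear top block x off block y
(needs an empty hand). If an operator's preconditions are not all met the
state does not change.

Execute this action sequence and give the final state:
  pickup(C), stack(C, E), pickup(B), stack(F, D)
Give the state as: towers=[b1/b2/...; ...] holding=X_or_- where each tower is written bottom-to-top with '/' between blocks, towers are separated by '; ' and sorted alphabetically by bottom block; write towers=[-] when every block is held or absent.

towers=[A; E/C; F/D] holding=B

step 1 (pickup(C)): towers=[A; B; E; F/D] holding=C
step 2 (stack(C, E)): towers=[A; B; E/C; F/D] holding=-
step 3 (pickup(B)): towers=[A; E/C; F/D] holding=B
step 4 (stack(F, D)) [no-op]: towers=[A; E/C; F/D] holding=B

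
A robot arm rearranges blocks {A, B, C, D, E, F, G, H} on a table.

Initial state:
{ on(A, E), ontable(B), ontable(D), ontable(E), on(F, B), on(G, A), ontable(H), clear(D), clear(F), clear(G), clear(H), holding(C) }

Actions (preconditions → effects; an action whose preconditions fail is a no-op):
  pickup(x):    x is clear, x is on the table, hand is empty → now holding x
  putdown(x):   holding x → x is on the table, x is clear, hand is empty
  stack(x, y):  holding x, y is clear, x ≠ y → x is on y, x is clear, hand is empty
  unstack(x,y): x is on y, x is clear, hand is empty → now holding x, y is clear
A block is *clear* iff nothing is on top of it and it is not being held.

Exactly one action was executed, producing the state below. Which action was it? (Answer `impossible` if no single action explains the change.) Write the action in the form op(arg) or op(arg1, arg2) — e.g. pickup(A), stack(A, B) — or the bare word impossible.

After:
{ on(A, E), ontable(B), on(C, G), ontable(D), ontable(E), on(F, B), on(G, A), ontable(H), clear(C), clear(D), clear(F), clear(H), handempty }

stack(C, G)

target: towers=[B/F; D; E/A/G/C; H] holding=-
        putdown(C) → towers=[B/F; C; D; E/A/G; H] holding=-
       stack(C, G) → towers=[B/F; D; E/A/G/C; H] holding=-  ← match
       stack(C, H) → towers=[B/F; D; E/A/G; H/C] holding=-
       stack(C, F) → towers=[B/F/C; D; E/A/G; H] holding=-
       stack(C, D) → towers=[B/F; D/C; E/A/G; H] holding=-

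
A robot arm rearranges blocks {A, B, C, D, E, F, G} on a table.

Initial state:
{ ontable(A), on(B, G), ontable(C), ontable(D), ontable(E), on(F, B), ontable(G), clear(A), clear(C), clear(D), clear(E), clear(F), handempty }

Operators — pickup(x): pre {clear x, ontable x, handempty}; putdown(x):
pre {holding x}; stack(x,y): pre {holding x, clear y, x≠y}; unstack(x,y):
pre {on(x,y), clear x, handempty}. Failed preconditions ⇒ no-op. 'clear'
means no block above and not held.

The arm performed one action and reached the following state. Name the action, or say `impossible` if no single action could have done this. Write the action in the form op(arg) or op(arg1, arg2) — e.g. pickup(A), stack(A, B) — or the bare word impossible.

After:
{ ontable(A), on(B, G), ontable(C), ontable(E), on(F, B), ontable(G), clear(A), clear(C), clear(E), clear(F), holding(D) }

pickup(D)

target: towers=[A; C; E; G/B/F] holding=D
     unstack(F, B) → towers=[A; C; D; E; G/B] holding=F
         pickup(D) → towers=[A; C; E; G/B/F] holding=D  ← match
         pickup(A) → towers=[C; D; E; G/B/F] holding=A
         pickup(E) → towers=[A; C; D; G/B/F] holding=E
         pickup(C) → towers=[A; D; E; G/B/F] holding=C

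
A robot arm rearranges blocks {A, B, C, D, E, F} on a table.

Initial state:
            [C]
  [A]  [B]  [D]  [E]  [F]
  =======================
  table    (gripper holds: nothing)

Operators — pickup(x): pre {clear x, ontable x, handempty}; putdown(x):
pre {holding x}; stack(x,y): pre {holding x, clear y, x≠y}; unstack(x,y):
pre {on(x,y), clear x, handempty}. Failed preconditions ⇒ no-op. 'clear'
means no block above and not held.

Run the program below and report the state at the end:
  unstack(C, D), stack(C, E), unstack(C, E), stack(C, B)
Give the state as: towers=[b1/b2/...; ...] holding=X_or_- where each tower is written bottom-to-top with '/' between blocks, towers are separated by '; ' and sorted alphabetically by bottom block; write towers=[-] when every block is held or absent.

towers=[A; B/C; D; E; F] holding=-

step 1 (unstack(C, D)): towers=[A; B; D; E; F] holding=C
step 2 (stack(C, E)): towers=[A; B; D; E/C; F] holding=-
step 3 (unstack(C, E)): towers=[A; B; D; E; F] holding=C
step 4 (stack(C, B)): towers=[A; B/C; D; E; F] holding=-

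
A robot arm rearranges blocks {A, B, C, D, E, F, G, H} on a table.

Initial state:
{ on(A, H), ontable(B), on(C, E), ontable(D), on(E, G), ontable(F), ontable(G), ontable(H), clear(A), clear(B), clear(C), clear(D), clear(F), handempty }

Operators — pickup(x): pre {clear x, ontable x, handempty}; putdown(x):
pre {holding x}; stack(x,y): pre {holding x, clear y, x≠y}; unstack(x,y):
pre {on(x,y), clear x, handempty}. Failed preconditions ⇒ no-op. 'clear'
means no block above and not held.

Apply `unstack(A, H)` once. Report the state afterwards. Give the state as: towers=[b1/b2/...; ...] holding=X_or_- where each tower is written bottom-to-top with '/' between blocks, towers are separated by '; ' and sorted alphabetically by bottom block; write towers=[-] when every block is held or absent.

towers=[B; D; F; G/E/C; H] holding=A

before: towers=[B; D; F; G/E/C; H/A] holding=-
pre[unstack(A, H)]: on(A,H) ✓, clear(A) ✓, handempty ✓
all met → apply unstack(A, H)
after:  towers=[B; D; F; G/E/C; H] holding=A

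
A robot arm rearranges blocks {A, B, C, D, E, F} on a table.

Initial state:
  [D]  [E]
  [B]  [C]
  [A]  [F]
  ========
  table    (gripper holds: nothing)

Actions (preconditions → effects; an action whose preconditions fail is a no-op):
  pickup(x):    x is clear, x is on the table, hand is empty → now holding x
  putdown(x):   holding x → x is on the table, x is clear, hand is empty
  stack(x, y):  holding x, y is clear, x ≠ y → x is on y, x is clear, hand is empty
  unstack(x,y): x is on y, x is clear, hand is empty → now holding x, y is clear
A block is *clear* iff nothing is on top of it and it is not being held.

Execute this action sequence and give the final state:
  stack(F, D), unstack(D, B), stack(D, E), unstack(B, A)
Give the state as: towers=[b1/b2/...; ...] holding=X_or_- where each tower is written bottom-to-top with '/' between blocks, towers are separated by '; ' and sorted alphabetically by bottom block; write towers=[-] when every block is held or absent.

step 1 (stack(F, D)) [no-op]: towers=[A/B/D; F/C/E] holding=-
step 2 (unstack(D, B)): towers=[A/B; F/C/E] holding=D
step 3 (stack(D, E)): towers=[A/B; F/C/E/D] holding=-
step 4 (unstack(B, A)): towers=[A; F/C/E/D] holding=B

towers=[A; F/C/E/D] holding=B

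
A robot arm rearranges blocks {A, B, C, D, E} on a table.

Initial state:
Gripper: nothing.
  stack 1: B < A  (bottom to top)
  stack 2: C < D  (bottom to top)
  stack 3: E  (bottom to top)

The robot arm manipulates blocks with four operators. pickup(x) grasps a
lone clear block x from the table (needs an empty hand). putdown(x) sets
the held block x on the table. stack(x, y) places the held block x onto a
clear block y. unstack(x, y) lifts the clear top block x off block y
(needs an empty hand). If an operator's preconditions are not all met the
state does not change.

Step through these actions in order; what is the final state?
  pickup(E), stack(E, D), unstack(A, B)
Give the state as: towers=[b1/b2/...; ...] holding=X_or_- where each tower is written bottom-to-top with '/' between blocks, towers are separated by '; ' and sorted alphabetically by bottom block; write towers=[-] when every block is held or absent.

step 1 (pickup(E)): towers=[B/A; C/D] holding=E
step 2 (stack(E, D)): towers=[B/A; C/D/E] holding=-
step 3 (unstack(A, B)): towers=[B; C/D/E] holding=A

towers=[B; C/D/E] holding=A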